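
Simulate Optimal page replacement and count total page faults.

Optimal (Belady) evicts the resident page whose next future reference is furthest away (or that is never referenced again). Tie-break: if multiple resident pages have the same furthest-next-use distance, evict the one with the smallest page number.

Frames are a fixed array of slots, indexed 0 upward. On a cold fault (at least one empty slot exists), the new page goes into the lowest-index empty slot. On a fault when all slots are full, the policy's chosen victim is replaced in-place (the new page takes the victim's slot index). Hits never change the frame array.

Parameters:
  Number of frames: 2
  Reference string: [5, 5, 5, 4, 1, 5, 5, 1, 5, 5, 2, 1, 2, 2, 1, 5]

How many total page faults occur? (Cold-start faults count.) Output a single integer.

Step 0: ref 5 → FAULT, frames=[5,-]
Step 1: ref 5 → HIT, frames=[5,-]
Step 2: ref 5 → HIT, frames=[5,-]
Step 3: ref 4 → FAULT, frames=[5,4]
Step 4: ref 1 → FAULT (evict 4), frames=[5,1]
Step 5: ref 5 → HIT, frames=[5,1]
Step 6: ref 5 → HIT, frames=[5,1]
Step 7: ref 1 → HIT, frames=[5,1]
Step 8: ref 5 → HIT, frames=[5,1]
Step 9: ref 5 → HIT, frames=[5,1]
Step 10: ref 2 → FAULT (evict 5), frames=[2,1]
Step 11: ref 1 → HIT, frames=[2,1]
Step 12: ref 2 → HIT, frames=[2,1]
Step 13: ref 2 → HIT, frames=[2,1]
Step 14: ref 1 → HIT, frames=[2,1]
Step 15: ref 5 → FAULT (evict 1), frames=[2,5]
Total faults: 5

Answer: 5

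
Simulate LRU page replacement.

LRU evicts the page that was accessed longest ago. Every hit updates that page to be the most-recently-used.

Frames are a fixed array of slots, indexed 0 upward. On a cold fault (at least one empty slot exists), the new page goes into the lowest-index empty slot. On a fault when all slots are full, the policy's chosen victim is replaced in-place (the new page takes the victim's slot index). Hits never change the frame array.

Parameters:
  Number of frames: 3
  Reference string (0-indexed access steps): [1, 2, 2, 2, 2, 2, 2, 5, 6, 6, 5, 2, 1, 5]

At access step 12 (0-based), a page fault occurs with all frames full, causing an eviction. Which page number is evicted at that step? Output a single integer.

Answer: 6

Derivation:
Step 0: ref 1 -> FAULT, frames=[1,-,-]
Step 1: ref 2 -> FAULT, frames=[1,2,-]
Step 2: ref 2 -> HIT, frames=[1,2,-]
Step 3: ref 2 -> HIT, frames=[1,2,-]
Step 4: ref 2 -> HIT, frames=[1,2,-]
Step 5: ref 2 -> HIT, frames=[1,2,-]
Step 6: ref 2 -> HIT, frames=[1,2,-]
Step 7: ref 5 -> FAULT, frames=[1,2,5]
Step 8: ref 6 -> FAULT, evict 1, frames=[6,2,5]
Step 9: ref 6 -> HIT, frames=[6,2,5]
Step 10: ref 5 -> HIT, frames=[6,2,5]
Step 11: ref 2 -> HIT, frames=[6,2,5]
Step 12: ref 1 -> FAULT, evict 6, frames=[1,2,5]
At step 12: evicted page 6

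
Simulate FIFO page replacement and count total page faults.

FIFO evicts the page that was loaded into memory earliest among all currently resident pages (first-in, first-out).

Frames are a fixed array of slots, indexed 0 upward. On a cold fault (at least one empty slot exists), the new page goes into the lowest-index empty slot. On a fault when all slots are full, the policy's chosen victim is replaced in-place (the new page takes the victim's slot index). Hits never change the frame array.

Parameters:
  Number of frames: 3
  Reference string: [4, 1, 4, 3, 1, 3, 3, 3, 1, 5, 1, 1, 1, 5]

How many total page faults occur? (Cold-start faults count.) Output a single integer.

Step 0: ref 4 → FAULT, frames=[4,-,-]
Step 1: ref 1 → FAULT, frames=[4,1,-]
Step 2: ref 4 → HIT, frames=[4,1,-]
Step 3: ref 3 → FAULT, frames=[4,1,3]
Step 4: ref 1 → HIT, frames=[4,1,3]
Step 5: ref 3 → HIT, frames=[4,1,3]
Step 6: ref 3 → HIT, frames=[4,1,3]
Step 7: ref 3 → HIT, frames=[4,1,3]
Step 8: ref 1 → HIT, frames=[4,1,3]
Step 9: ref 5 → FAULT (evict 4), frames=[5,1,3]
Step 10: ref 1 → HIT, frames=[5,1,3]
Step 11: ref 1 → HIT, frames=[5,1,3]
Step 12: ref 1 → HIT, frames=[5,1,3]
Step 13: ref 5 → HIT, frames=[5,1,3]
Total faults: 4

Answer: 4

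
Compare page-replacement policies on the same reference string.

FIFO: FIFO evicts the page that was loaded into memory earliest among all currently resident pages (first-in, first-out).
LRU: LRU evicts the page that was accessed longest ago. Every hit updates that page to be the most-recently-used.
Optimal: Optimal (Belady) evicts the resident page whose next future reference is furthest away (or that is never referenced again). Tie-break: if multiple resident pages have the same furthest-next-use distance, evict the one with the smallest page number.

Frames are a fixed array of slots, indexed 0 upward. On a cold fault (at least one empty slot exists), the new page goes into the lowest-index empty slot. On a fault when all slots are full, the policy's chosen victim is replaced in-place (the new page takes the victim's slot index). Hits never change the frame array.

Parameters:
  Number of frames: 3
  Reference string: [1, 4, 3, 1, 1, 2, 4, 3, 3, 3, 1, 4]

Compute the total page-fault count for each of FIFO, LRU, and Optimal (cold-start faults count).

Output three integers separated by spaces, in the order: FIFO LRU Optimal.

--- FIFO ---
  step 0: ref 1 -> FAULT, frames=[1,-,-] (faults so far: 1)
  step 1: ref 4 -> FAULT, frames=[1,4,-] (faults so far: 2)
  step 2: ref 3 -> FAULT, frames=[1,4,3] (faults so far: 3)
  step 3: ref 1 -> HIT, frames=[1,4,3] (faults so far: 3)
  step 4: ref 1 -> HIT, frames=[1,4,3] (faults so far: 3)
  step 5: ref 2 -> FAULT, evict 1, frames=[2,4,3] (faults so far: 4)
  step 6: ref 4 -> HIT, frames=[2,4,3] (faults so far: 4)
  step 7: ref 3 -> HIT, frames=[2,4,3] (faults so far: 4)
  step 8: ref 3 -> HIT, frames=[2,4,3] (faults so far: 4)
  step 9: ref 3 -> HIT, frames=[2,4,3] (faults so far: 4)
  step 10: ref 1 -> FAULT, evict 4, frames=[2,1,3] (faults so far: 5)
  step 11: ref 4 -> FAULT, evict 3, frames=[2,1,4] (faults so far: 6)
  FIFO total faults: 6
--- LRU ---
  step 0: ref 1 -> FAULT, frames=[1,-,-] (faults so far: 1)
  step 1: ref 4 -> FAULT, frames=[1,4,-] (faults so far: 2)
  step 2: ref 3 -> FAULT, frames=[1,4,3] (faults so far: 3)
  step 3: ref 1 -> HIT, frames=[1,4,3] (faults so far: 3)
  step 4: ref 1 -> HIT, frames=[1,4,3] (faults so far: 3)
  step 5: ref 2 -> FAULT, evict 4, frames=[1,2,3] (faults so far: 4)
  step 6: ref 4 -> FAULT, evict 3, frames=[1,2,4] (faults so far: 5)
  step 7: ref 3 -> FAULT, evict 1, frames=[3,2,4] (faults so far: 6)
  step 8: ref 3 -> HIT, frames=[3,2,4] (faults so far: 6)
  step 9: ref 3 -> HIT, frames=[3,2,4] (faults so far: 6)
  step 10: ref 1 -> FAULT, evict 2, frames=[3,1,4] (faults so far: 7)
  step 11: ref 4 -> HIT, frames=[3,1,4] (faults so far: 7)
  LRU total faults: 7
--- Optimal ---
  step 0: ref 1 -> FAULT, frames=[1,-,-] (faults so far: 1)
  step 1: ref 4 -> FAULT, frames=[1,4,-] (faults so far: 2)
  step 2: ref 3 -> FAULT, frames=[1,4,3] (faults so far: 3)
  step 3: ref 1 -> HIT, frames=[1,4,3] (faults so far: 3)
  step 4: ref 1 -> HIT, frames=[1,4,3] (faults so far: 3)
  step 5: ref 2 -> FAULT, evict 1, frames=[2,4,3] (faults so far: 4)
  step 6: ref 4 -> HIT, frames=[2,4,3] (faults so far: 4)
  step 7: ref 3 -> HIT, frames=[2,4,3] (faults so far: 4)
  step 8: ref 3 -> HIT, frames=[2,4,3] (faults so far: 4)
  step 9: ref 3 -> HIT, frames=[2,4,3] (faults so far: 4)
  step 10: ref 1 -> FAULT, evict 2, frames=[1,4,3] (faults so far: 5)
  step 11: ref 4 -> HIT, frames=[1,4,3] (faults so far: 5)
  Optimal total faults: 5

Answer: 6 7 5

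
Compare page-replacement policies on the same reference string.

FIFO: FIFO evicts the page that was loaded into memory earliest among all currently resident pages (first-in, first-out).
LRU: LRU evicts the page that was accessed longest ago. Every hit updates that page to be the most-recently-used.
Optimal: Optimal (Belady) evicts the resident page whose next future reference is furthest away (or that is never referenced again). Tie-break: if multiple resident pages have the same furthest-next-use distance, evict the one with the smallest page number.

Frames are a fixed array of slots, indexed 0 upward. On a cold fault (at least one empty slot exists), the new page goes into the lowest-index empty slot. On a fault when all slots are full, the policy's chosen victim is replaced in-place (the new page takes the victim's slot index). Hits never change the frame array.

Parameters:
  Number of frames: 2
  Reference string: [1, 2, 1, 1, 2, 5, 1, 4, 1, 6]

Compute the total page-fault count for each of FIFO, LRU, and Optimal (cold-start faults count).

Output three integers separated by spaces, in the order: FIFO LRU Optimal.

Answer: 6 6 5

Derivation:
--- FIFO ---
  step 0: ref 1 -> FAULT, frames=[1,-] (faults so far: 1)
  step 1: ref 2 -> FAULT, frames=[1,2] (faults so far: 2)
  step 2: ref 1 -> HIT, frames=[1,2] (faults so far: 2)
  step 3: ref 1 -> HIT, frames=[1,2] (faults so far: 2)
  step 4: ref 2 -> HIT, frames=[1,2] (faults so far: 2)
  step 5: ref 5 -> FAULT, evict 1, frames=[5,2] (faults so far: 3)
  step 6: ref 1 -> FAULT, evict 2, frames=[5,1] (faults so far: 4)
  step 7: ref 4 -> FAULT, evict 5, frames=[4,1] (faults so far: 5)
  step 8: ref 1 -> HIT, frames=[4,1] (faults so far: 5)
  step 9: ref 6 -> FAULT, evict 1, frames=[4,6] (faults so far: 6)
  FIFO total faults: 6
--- LRU ---
  step 0: ref 1 -> FAULT, frames=[1,-] (faults so far: 1)
  step 1: ref 2 -> FAULT, frames=[1,2] (faults so far: 2)
  step 2: ref 1 -> HIT, frames=[1,2] (faults so far: 2)
  step 3: ref 1 -> HIT, frames=[1,2] (faults so far: 2)
  step 4: ref 2 -> HIT, frames=[1,2] (faults so far: 2)
  step 5: ref 5 -> FAULT, evict 1, frames=[5,2] (faults so far: 3)
  step 6: ref 1 -> FAULT, evict 2, frames=[5,1] (faults so far: 4)
  step 7: ref 4 -> FAULT, evict 5, frames=[4,1] (faults so far: 5)
  step 8: ref 1 -> HIT, frames=[4,1] (faults so far: 5)
  step 9: ref 6 -> FAULT, evict 4, frames=[6,1] (faults so far: 6)
  LRU total faults: 6
--- Optimal ---
  step 0: ref 1 -> FAULT, frames=[1,-] (faults so far: 1)
  step 1: ref 2 -> FAULT, frames=[1,2] (faults so far: 2)
  step 2: ref 1 -> HIT, frames=[1,2] (faults so far: 2)
  step 3: ref 1 -> HIT, frames=[1,2] (faults so far: 2)
  step 4: ref 2 -> HIT, frames=[1,2] (faults so far: 2)
  step 5: ref 5 -> FAULT, evict 2, frames=[1,5] (faults so far: 3)
  step 6: ref 1 -> HIT, frames=[1,5] (faults so far: 3)
  step 7: ref 4 -> FAULT, evict 5, frames=[1,4] (faults so far: 4)
  step 8: ref 1 -> HIT, frames=[1,4] (faults so far: 4)
  step 9: ref 6 -> FAULT, evict 1, frames=[6,4] (faults so far: 5)
  Optimal total faults: 5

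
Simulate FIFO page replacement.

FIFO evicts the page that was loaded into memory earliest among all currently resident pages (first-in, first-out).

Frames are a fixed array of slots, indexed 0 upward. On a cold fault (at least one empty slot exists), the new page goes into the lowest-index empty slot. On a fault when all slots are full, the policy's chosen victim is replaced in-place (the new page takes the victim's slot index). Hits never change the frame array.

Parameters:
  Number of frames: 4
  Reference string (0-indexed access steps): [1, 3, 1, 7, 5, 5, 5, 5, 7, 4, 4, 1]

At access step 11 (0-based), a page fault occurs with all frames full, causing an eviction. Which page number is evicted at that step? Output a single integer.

Step 0: ref 1 -> FAULT, frames=[1,-,-,-]
Step 1: ref 3 -> FAULT, frames=[1,3,-,-]
Step 2: ref 1 -> HIT, frames=[1,3,-,-]
Step 3: ref 7 -> FAULT, frames=[1,3,7,-]
Step 4: ref 5 -> FAULT, frames=[1,3,7,5]
Step 5: ref 5 -> HIT, frames=[1,3,7,5]
Step 6: ref 5 -> HIT, frames=[1,3,7,5]
Step 7: ref 5 -> HIT, frames=[1,3,7,5]
Step 8: ref 7 -> HIT, frames=[1,3,7,5]
Step 9: ref 4 -> FAULT, evict 1, frames=[4,3,7,5]
Step 10: ref 4 -> HIT, frames=[4,3,7,5]
Step 11: ref 1 -> FAULT, evict 3, frames=[4,1,7,5]
At step 11: evicted page 3

Answer: 3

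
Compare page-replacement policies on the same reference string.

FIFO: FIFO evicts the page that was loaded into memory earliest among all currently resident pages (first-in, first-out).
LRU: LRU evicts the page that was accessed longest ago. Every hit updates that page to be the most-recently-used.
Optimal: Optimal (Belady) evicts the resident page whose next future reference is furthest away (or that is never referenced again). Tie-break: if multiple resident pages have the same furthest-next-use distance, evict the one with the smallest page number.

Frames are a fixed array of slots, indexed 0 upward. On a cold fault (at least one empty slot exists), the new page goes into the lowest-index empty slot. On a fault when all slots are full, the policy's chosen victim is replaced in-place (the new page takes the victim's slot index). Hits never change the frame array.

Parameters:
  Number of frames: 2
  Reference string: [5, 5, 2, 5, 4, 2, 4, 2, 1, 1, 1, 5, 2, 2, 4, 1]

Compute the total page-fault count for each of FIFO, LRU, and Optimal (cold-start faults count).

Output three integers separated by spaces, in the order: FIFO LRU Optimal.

Answer: 8 9 7

Derivation:
--- FIFO ---
  step 0: ref 5 -> FAULT, frames=[5,-] (faults so far: 1)
  step 1: ref 5 -> HIT, frames=[5,-] (faults so far: 1)
  step 2: ref 2 -> FAULT, frames=[5,2] (faults so far: 2)
  step 3: ref 5 -> HIT, frames=[5,2] (faults so far: 2)
  step 4: ref 4 -> FAULT, evict 5, frames=[4,2] (faults so far: 3)
  step 5: ref 2 -> HIT, frames=[4,2] (faults so far: 3)
  step 6: ref 4 -> HIT, frames=[4,2] (faults so far: 3)
  step 7: ref 2 -> HIT, frames=[4,2] (faults so far: 3)
  step 8: ref 1 -> FAULT, evict 2, frames=[4,1] (faults so far: 4)
  step 9: ref 1 -> HIT, frames=[4,1] (faults so far: 4)
  step 10: ref 1 -> HIT, frames=[4,1] (faults so far: 4)
  step 11: ref 5 -> FAULT, evict 4, frames=[5,1] (faults so far: 5)
  step 12: ref 2 -> FAULT, evict 1, frames=[5,2] (faults so far: 6)
  step 13: ref 2 -> HIT, frames=[5,2] (faults so far: 6)
  step 14: ref 4 -> FAULT, evict 5, frames=[4,2] (faults so far: 7)
  step 15: ref 1 -> FAULT, evict 2, frames=[4,1] (faults so far: 8)
  FIFO total faults: 8
--- LRU ---
  step 0: ref 5 -> FAULT, frames=[5,-] (faults so far: 1)
  step 1: ref 5 -> HIT, frames=[5,-] (faults so far: 1)
  step 2: ref 2 -> FAULT, frames=[5,2] (faults so far: 2)
  step 3: ref 5 -> HIT, frames=[5,2] (faults so far: 2)
  step 4: ref 4 -> FAULT, evict 2, frames=[5,4] (faults so far: 3)
  step 5: ref 2 -> FAULT, evict 5, frames=[2,4] (faults so far: 4)
  step 6: ref 4 -> HIT, frames=[2,4] (faults so far: 4)
  step 7: ref 2 -> HIT, frames=[2,4] (faults so far: 4)
  step 8: ref 1 -> FAULT, evict 4, frames=[2,1] (faults so far: 5)
  step 9: ref 1 -> HIT, frames=[2,1] (faults so far: 5)
  step 10: ref 1 -> HIT, frames=[2,1] (faults so far: 5)
  step 11: ref 5 -> FAULT, evict 2, frames=[5,1] (faults so far: 6)
  step 12: ref 2 -> FAULT, evict 1, frames=[5,2] (faults so far: 7)
  step 13: ref 2 -> HIT, frames=[5,2] (faults so far: 7)
  step 14: ref 4 -> FAULT, evict 5, frames=[4,2] (faults so far: 8)
  step 15: ref 1 -> FAULT, evict 2, frames=[4,1] (faults so far: 9)
  LRU total faults: 9
--- Optimal ---
  step 0: ref 5 -> FAULT, frames=[5,-] (faults so far: 1)
  step 1: ref 5 -> HIT, frames=[5,-] (faults so far: 1)
  step 2: ref 2 -> FAULT, frames=[5,2] (faults so far: 2)
  step 3: ref 5 -> HIT, frames=[5,2] (faults so far: 2)
  step 4: ref 4 -> FAULT, evict 5, frames=[4,2] (faults so far: 3)
  step 5: ref 2 -> HIT, frames=[4,2] (faults so far: 3)
  step 6: ref 4 -> HIT, frames=[4,2] (faults so far: 3)
  step 7: ref 2 -> HIT, frames=[4,2] (faults so far: 3)
  step 8: ref 1 -> FAULT, evict 4, frames=[1,2] (faults so far: 4)
  step 9: ref 1 -> HIT, frames=[1,2] (faults so far: 4)
  step 10: ref 1 -> HIT, frames=[1,2] (faults so far: 4)
  step 11: ref 5 -> FAULT, evict 1, frames=[5,2] (faults so far: 5)
  step 12: ref 2 -> HIT, frames=[5,2] (faults so far: 5)
  step 13: ref 2 -> HIT, frames=[5,2] (faults so far: 5)
  step 14: ref 4 -> FAULT, evict 2, frames=[5,4] (faults so far: 6)
  step 15: ref 1 -> FAULT, evict 4, frames=[5,1] (faults so far: 7)
  Optimal total faults: 7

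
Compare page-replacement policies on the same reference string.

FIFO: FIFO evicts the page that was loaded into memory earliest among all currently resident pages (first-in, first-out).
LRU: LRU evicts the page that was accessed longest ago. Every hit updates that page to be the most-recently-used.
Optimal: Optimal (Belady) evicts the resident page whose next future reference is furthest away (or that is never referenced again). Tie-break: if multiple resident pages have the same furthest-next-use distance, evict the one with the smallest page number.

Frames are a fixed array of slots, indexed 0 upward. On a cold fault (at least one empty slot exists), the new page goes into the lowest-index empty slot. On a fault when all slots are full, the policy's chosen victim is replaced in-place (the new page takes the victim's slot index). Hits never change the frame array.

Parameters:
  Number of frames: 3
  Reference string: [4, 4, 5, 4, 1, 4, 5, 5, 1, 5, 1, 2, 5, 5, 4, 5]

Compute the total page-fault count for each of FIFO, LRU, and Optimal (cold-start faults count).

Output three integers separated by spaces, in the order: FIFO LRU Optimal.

Answer: 6 5 4

Derivation:
--- FIFO ---
  step 0: ref 4 -> FAULT, frames=[4,-,-] (faults so far: 1)
  step 1: ref 4 -> HIT, frames=[4,-,-] (faults so far: 1)
  step 2: ref 5 -> FAULT, frames=[4,5,-] (faults so far: 2)
  step 3: ref 4 -> HIT, frames=[4,5,-] (faults so far: 2)
  step 4: ref 1 -> FAULT, frames=[4,5,1] (faults so far: 3)
  step 5: ref 4 -> HIT, frames=[4,5,1] (faults so far: 3)
  step 6: ref 5 -> HIT, frames=[4,5,1] (faults so far: 3)
  step 7: ref 5 -> HIT, frames=[4,5,1] (faults so far: 3)
  step 8: ref 1 -> HIT, frames=[4,5,1] (faults so far: 3)
  step 9: ref 5 -> HIT, frames=[4,5,1] (faults so far: 3)
  step 10: ref 1 -> HIT, frames=[4,5,1] (faults so far: 3)
  step 11: ref 2 -> FAULT, evict 4, frames=[2,5,1] (faults so far: 4)
  step 12: ref 5 -> HIT, frames=[2,5,1] (faults so far: 4)
  step 13: ref 5 -> HIT, frames=[2,5,1] (faults so far: 4)
  step 14: ref 4 -> FAULT, evict 5, frames=[2,4,1] (faults so far: 5)
  step 15: ref 5 -> FAULT, evict 1, frames=[2,4,5] (faults so far: 6)
  FIFO total faults: 6
--- LRU ---
  step 0: ref 4 -> FAULT, frames=[4,-,-] (faults so far: 1)
  step 1: ref 4 -> HIT, frames=[4,-,-] (faults so far: 1)
  step 2: ref 5 -> FAULT, frames=[4,5,-] (faults so far: 2)
  step 3: ref 4 -> HIT, frames=[4,5,-] (faults so far: 2)
  step 4: ref 1 -> FAULT, frames=[4,5,1] (faults so far: 3)
  step 5: ref 4 -> HIT, frames=[4,5,1] (faults so far: 3)
  step 6: ref 5 -> HIT, frames=[4,5,1] (faults so far: 3)
  step 7: ref 5 -> HIT, frames=[4,5,1] (faults so far: 3)
  step 8: ref 1 -> HIT, frames=[4,5,1] (faults so far: 3)
  step 9: ref 5 -> HIT, frames=[4,5,1] (faults so far: 3)
  step 10: ref 1 -> HIT, frames=[4,5,1] (faults so far: 3)
  step 11: ref 2 -> FAULT, evict 4, frames=[2,5,1] (faults so far: 4)
  step 12: ref 5 -> HIT, frames=[2,5,1] (faults so far: 4)
  step 13: ref 5 -> HIT, frames=[2,5,1] (faults so far: 4)
  step 14: ref 4 -> FAULT, evict 1, frames=[2,5,4] (faults so far: 5)
  step 15: ref 5 -> HIT, frames=[2,5,4] (faults so far: 5)
  LRU total faults: 5
--- Optimal ---
  step 0: ref 4 -> FAULT, frames=[4,-,-] (faults so far: 1)
  step 1: ref 4 -> HIT, frames=[4,-,-] (faults so far: 1)
  step 2: ref 5 -> FAULT, frames=[4,5,-] (faults so far: 2)
  step 3: ref 4 -> HIT, frames=[4,5,-] (faults so far: 2)
  step 4: ref 1 -> FAULT, frames=[4,5,1] (faults so far: 3)
  step 5: ref 4 -> HIT, frames=[4,5,1] (faults so far: 3)
  step 6: ref 5 -> HIT, frames=[4,5,1] (faults so far: 3)
  step 7: ref 5 -> HIT, frames=[4,5,1] (faults so far: 3)
  step 8: ref 1 -> HIT, frames=[4,5,1] (faults so far: 3)
  step 9: ref 5 -> HIT, frames=[4,5,1] (faults so far: 3)
  step 10: ref 1 -> HIT, frames=[4,5,1] (faults so far: 3)
  step 11: ref 2 -> FAULT, evict 1, frames=[4,5,2] (faults so far: 4)
  step 12: ref 5 -> HIT, frames=[4,5,2] (faults so far: 4)
  step 13: ref 5 -> HIT, frames=[4,5,2] (faults so far: 4)
  step 14: ref 4 -> HIT, frames=[4,5,2] (faults so far: 4)
  step 15: ref 5 -> HIT, frames=[4,5,2] (faults so far: 4)
  Optimal total faults: 4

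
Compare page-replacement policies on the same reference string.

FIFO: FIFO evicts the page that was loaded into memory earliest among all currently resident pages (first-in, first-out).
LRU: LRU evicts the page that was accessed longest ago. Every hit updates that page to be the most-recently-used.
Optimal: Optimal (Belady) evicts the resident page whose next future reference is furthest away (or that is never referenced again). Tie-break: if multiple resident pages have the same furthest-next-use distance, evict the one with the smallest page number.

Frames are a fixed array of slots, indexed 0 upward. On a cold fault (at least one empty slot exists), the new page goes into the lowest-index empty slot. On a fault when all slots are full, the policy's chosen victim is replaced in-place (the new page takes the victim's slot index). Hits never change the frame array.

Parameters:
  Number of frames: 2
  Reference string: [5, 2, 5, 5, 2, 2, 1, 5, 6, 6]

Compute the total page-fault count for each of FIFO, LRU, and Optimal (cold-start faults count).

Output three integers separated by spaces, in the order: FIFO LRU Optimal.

Answer: 5 5 4

Derivation:
--- FIFO ---
  step 0: ref 5 -> FAULT, frames=[5,-] (faults so far: 1)
  step 1: ref 2 -> FAULT, frames=[5,2] (faults so far: 2)
  step 2: ref 5 -> HIT, frames=[5,2] (faults so far: 2)
  step 3: ref 5 -> HIT, frames=[5,2] (faults so far: 2)
  step 4: ref 2 -> HIT, frames=[5,2] (faults so far: 2)
  step 5: ref 2 -> HIT, frames=[5,2] (faults so far: 2)
  step 6: ref 1 -> FAULT, evict 5, frames=[1,2] (faults so far: 3)
  step 7: ref 5 -> FAULT, evict 2, frames=[1,5] (faults so far: 4)
  step 8: ref 6 -> FAULT, evict 1, frames=[6,5] (faults so far: 5)
  step 9: ref 6 -> HIT, frames=[6,5] (faults so far: 5)
  FIFO total faults: 5
--- LRU ---
  step 0: ref 5 -> FAULT, frames=[5,-] (faults so far: 1)
  step 1: ref 2 -> FAULT, frames=[5,2] (faults so far: 2)
  step 2: ref 5 -> HIT, frames=[5,2] (faults so far: 2)
  step 3: ref 5 -> HIT, frames=[5,2] (faults so far: 2)
  step 4: ref 2 -> HIT, frames=[5,2] (faults so far: 2)
  step 5: ref 2 -> HIT, frames=[5,2] (faults so far: 2)
  step 6: ref 1 -> FAULT, evict 5, frames=[1,2] (faults so far: 3)
  step 7: ref 5 -> FAULT, evict 2, frames=[1,5] (faults so far: 4)
  step 8: ref 6 -> FAULT, evict 1, frames=[6,5] (faults so far: 5)
  step 9: ref 6 -> HIT, frames=[6,5] (faults so far: 5)
  LRU total faults: 5
--- Optimal ---
  step 0: ref 5 -> FAULT, frames=[5,-] (faults so far: 1)
  step 1: ref 2 -> FAULT, frames=[5,2] (faults so far: 2)
  step 2: ref 5 -> HIT, frames=[5,2] (faults so far: 2)
  step 3: ref 5 -> HIT, frames=[5,2] (faults so far: 2)
  step 4: ref 2 -> HIT, frames=[5,2] (faults so far: 2)
  step 5: ref 2 -> HIT, frames=[5,2] (faults so far: 2)
  step 6: ref 1 -> FAULT, evict 2, frames=[5,1] (faults so far: 3)
  step 7: ref 5 -> HIT, frames=[5,1] (faults so far: 3)
  step 8: ref 6 -> FAULT, evict 1, frames=[5,6] (faults so far: 4)
  step 9: ref 6 -> HIT, frames=[5,6] (faults so far: 4)
  Optimal total faults: 4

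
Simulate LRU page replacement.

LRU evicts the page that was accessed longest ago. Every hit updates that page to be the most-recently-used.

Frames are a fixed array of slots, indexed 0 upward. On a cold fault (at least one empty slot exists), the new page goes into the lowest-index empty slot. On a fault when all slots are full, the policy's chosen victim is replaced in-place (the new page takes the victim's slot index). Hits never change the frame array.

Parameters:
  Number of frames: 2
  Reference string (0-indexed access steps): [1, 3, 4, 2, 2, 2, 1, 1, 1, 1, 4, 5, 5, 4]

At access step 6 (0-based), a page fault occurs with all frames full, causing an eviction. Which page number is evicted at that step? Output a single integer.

Answer: 4

Derivation:
Step 0: ref 1 -> FAULT, frames=[1,-]
Step 1: ref 3 -> FAULT, frames=[1,3]
Step 2: ref 4 -> FAULT, evict 1, frames=[4,3]
Step 3: ref 2 -> FAULT, evict 3, frames=[4,2]
Step 4: ref 2 -> HIT, frames=[4,2]
Step 5: ref 2 -> HIT, frames=[4,2]
Step 6: ref 1 -> FAULT, evict 4, frames=[1,2]
At step 6: evicted page 4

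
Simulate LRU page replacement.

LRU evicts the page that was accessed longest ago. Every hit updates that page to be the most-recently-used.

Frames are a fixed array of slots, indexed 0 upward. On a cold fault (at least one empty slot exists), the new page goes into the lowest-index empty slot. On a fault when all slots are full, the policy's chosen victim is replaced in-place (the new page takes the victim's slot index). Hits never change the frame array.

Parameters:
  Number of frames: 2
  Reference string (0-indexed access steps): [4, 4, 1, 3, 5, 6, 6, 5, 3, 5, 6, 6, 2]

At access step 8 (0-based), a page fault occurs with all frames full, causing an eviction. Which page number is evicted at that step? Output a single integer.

Answer: 6

Derivation:
Step 0: ref 4 -> FAULT, frames=[4,-]
Step 1: ref 4 -> HIT, frames=[4,-]
Step 2: ref 1 -> FAULT, frames=[4,1]
Step 3: ref 3 -> FAULT, evict 4, frames=[3,1]
Step 4: ref 5 -> FAULT, evict 1, frames=[3,5]
Step 5: ref 6 -> FAULT, evict 3, frames=[6,5]
Step 6: ref 6 -> HIT, frames=[6,5]
Step 7: ref 5 -> HIT, frames=[6,5]
Step 8: ref 3 -> FAULT, evict 6, frames=[3,5]
At step 8: evicted page 6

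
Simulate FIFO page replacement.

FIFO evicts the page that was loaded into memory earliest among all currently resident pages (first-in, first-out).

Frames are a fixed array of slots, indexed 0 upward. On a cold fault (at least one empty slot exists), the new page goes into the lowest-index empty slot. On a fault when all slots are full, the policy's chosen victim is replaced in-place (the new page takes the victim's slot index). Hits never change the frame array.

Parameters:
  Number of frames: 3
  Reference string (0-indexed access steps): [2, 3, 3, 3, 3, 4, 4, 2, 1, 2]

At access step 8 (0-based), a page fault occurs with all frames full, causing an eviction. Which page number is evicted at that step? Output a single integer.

Answer: 2

Derivation:
Step 0: ref 2 -> FAULT, frames=[2,-,-]
Step 1: ref 3 -> FAULT, frames=[2,3,-]
Step 2: ref 3 -> HIT, frames=[2,3,-]
Step 3: ref 3 -> HIT, frames=[2,3,-]
Step 4: ref 3 -> HIT, frames=[2,3,-]
Step 5: ref 4 -> FAULT, frames=[2,3,4]
Step 6: ref 4 -> HIT, frames=[2,3,4]
Step 7: ref 2 -> HIT, frames=[2,3,4]
Step 8: ref 1 -> FAULT, evict 2, frames=[1,3,4]
At step 8: evicted page 2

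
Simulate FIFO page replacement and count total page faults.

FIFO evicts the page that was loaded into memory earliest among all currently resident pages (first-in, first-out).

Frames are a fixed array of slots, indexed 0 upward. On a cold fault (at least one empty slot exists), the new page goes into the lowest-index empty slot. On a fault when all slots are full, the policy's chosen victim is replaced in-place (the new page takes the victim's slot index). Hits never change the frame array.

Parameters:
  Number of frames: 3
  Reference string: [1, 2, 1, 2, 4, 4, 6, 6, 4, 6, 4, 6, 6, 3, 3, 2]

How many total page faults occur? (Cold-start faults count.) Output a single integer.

Step 0: ref 1 → FAULT, frames=[1,-,-]
Step 1: ref 2 → FAULT, frames=[1,2,-]
Step 2: ref 1 → HIT, frames=[1,2,-]
Step 3: ref 2 → HIT, frames=[1,2,-]
Step 4: ref 4 → FAULT, frames=[1,2,4]
Step 5: ref 4 → HIT, frames=[1,2,4]
Step 6: ref 6 → FAULT (evict 1), frames=[6,2,4]
Step 7: ref 6 → HIT, frames=[6,2,4]
Step 8: ref 4 → HIT, frames=[6,2,4]
Step 9: ref 6 → HIT, frames=[6,2,4]
Step 10: ref 4 → HIT, frames=[6,2,4]
Step 11: ref 6 → HIT, frames=[6,2,4]
Step 12: ref 6 → HIT, frames=[6,2,4]
Step 13: ref 3 → FAULT (evict 2), frames=[6,3,4]
Step 14: ref 3 → HIT, frames=[6,3,4]
Step 15: ref 2 → FAULT (evict 4), frames=[6,3,2]
Total faults: 6

Answer: 6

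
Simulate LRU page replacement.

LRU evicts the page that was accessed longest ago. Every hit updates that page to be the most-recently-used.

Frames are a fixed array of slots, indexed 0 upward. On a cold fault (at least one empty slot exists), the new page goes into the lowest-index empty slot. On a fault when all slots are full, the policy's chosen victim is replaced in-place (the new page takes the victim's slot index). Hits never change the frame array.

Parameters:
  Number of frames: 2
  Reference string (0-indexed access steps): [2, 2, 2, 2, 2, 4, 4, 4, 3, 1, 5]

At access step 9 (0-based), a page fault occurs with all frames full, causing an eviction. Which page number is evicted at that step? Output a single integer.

Step 0: ref 2 -> FAULT, frames=[2,-]
Step 1: ref 2 -> HIT, frames=[2,-]
Step 2: ref 2 -> HIT, frames=[2,-]
Step 3: ref 2 -> HIT, frames=[2,-]
Step 4: ref 2 -> HIT, frames=[2,-]
Step 5: ref 4 -> FAULT, frames=[2,4]
Step 6: ref 4 -> HIT, frames=[2,4]
Step 7: ref 4 -> HIT, frames=[2,4]
Step 8: ref 3 -> FAULT, evict 2, frames=[3,4]
Step 9: ref 1 -> FAULT, evict 4, frames=[3,1]
At step 9: evicted page 4

Answer: 4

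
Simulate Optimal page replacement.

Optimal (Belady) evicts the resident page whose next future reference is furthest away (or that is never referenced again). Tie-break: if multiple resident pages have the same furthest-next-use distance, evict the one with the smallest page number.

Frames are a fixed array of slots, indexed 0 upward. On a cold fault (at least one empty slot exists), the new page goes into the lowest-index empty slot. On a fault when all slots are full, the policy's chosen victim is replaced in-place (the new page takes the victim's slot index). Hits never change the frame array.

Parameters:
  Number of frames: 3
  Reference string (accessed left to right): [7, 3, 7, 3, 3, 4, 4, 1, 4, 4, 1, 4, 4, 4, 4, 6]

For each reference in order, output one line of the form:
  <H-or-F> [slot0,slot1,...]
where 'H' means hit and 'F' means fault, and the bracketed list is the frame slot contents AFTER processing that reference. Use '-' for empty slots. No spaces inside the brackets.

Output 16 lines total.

F [7,-,-]
F [7,3,-]
H [7,3,-]
H [7,3,-]
H [7,3,-]
F [7,3,4]
H [7,3,4]
F [7,1,4]
H [7,1,4]
H [7,1,4]
H [7,1,4]
H [7,1,4]
H [7,1,4]
H [7,1,4]
H [7,1,4]
F [7,6,4]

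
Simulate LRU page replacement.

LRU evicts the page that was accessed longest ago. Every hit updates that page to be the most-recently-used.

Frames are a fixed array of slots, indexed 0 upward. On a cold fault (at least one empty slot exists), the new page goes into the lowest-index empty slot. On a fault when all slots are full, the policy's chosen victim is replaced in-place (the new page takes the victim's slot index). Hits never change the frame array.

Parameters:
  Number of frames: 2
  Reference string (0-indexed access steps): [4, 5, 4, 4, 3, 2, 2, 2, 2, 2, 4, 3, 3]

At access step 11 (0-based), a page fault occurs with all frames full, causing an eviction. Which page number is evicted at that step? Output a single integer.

Answer: 2

Derivation:
Step 0: ref 4 -> FAULT, frames=[4,-]
Step 1: ref 5 -> FAULT, frames=[4,5]
Step 2: ref 4 -> HIT, frames=[4,5]
Step 3: ref 4 -> HIT, frames=[4,5]
Step 4: ref 3 -> FAULT, evict 5, frames=[4,3]
Step 5: ref 2 -> FAULT, evict 4, frames=[2,3]
Step 6: ref 2 -> HIT, frames=[2,3]
Step 7: ref 2 -> HIT, frames=[2,3]
Step 8: ref 2 -> HIT, frames=[2,3]
Step 9: ref 2 -> HIT, frames=[2,3]
Step 10: ref 4 -> FAULT, evict 3, frames=[2,4]
Step 11: ref 3 -> FAULT, evict 2, frames=[3,4]
At step 11: evicted page 2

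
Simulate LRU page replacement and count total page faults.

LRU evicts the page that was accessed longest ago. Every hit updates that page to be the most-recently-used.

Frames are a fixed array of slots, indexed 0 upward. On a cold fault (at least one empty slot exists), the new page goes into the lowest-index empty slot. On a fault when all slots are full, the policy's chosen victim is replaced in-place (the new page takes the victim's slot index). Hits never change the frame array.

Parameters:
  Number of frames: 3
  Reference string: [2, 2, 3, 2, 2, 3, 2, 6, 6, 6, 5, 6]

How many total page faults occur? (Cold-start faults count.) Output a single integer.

Answer: 4

Derivation:
Step 0: ref 2 → FAULT, frames=[2,-,-]
Step 1: ref 2 → HIT, frames=[2,-,-]
Step 2: ref 3 → FAULT, frames=[2,3,-]
Step 3: ref 2 → HIT, frames=[2,3,-]
Step 4: ref 2 → HIT, frames=[2,3,-]
Step 5: ref 3 → HIT, frames=[2,3,-]
Step 6: ref 2 → HIT, frames=[2,3,-]
Step 7: ref 6 → FAULT, frames=[2,3,6]
Step 8: ref 6 → HIT, frames=[2,3,6]
Step 9: ref 6 → HIT, frames=[2,3,6]
Step 10: ref 5 → FAULT (evict 3), frames=[2,5,6]
Step 11: ref 6 → HIT, frames=[2,5,6]
Total faults: 4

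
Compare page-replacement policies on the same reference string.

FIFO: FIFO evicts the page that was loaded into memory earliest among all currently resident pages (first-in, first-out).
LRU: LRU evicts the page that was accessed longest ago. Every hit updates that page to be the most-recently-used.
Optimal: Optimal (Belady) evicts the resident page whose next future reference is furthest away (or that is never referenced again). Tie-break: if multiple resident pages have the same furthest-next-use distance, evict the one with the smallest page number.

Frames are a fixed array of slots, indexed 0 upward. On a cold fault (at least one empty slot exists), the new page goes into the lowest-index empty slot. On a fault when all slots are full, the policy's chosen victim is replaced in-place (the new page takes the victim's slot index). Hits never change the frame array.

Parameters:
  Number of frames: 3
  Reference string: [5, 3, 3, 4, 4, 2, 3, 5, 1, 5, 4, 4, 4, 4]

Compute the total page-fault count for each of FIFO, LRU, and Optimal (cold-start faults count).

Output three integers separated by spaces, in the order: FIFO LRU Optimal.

Answer: 7 7 6

Derivation:
--- FIFO ---
  step 0: ref 5 -> FAULT, frames=[5,-,-] (faults so far: 1)
  step 1: ref 3 -> FAULT, frames=[5,3,-] (faults so far: 2)
  step 2: ref 3 -> HIT, frames=[5,3,-] (faults so far: 2)
  step 3: ref 4 -> FAULT, frames=[5,3,4] (faults so far: 3)
  step 4: ref 4 -> HIT, frames=[5,3,4] (faults so far: 3)
  step 5: ref 2 -> FAULT, evict 5, frames=[2,3,4] (faults so far: 4)
  step 6: ref 3 -> HIT, frames=[2,3,4] (faults so far: 4)
  step 7: ref 5 -> FAULT, evict 3, frames=[2,5,4] (faults so far: 5)
  step 8: ref 1 -> FAULT, evict 4, frames=[2,5,1] (faults so far: 6)
  step 9: ref 5 -> HIT, frames=[2,5,1] (faults so far: 6)
  step 10: ref 4 -> FAULT, evict 2, frames=[4,5,1] (faults so far: 7)
  step 11: ref 4 -> HIT, frames=[4,5,1] (faults so far: 7)
  step 12: ref 4 -> HIT, frames=[4,5,1] (faults so far: 7)
  step 13: ref 4 -> HIT, frames=[4,5,1] (faults so far: 7)
  FIFO total faults: 7
--- LRU ---
  step 0: ref 5 -> FAULT, frames=[5,-,-] (faults so far: 1)
  step 1: ref 3 -> FAULT, frames=[5,3,-] (faults so far: 2)
  step 2: ref 3 -> HIT, frames=[5,3,-] (faults so far: 2)
  step 3: ref 4 -> FAULT, frames=[5,3,4] (faults so far: 3)
  step 4: ref 4 -> HIT, frames=[5,3,4] (faults so far: 3)
  step 5: ref 2 -> FAULT, evict 5, frames=[2,3,4] (faults so far: 4)
  step 6: ref 3 -> HIT, frames=[2,3,4] (faults so far: 4)
  step 7: ref 5 -> FAULT, evict 4, frames=[2,3,5] (faults so far: 5)
  step 8: ref 1 -> FAULT, evict 2, frames=[1,3,5] (faults so far: 6)
  step 9: ref 5 -> HIT, frames=[1,3,5] (faults so far: 6)
  step 10: ref 4 -> FAULT, evict 3, frames=[1,4,5] (faults so far: 7)
  step 11: ref 4 -> HIT, frames=[1,4,5] (faults so far: 7)
  step 12: ref 4 -> HIT, frames=[1,4,5] (faults so far: 7)
  step 13: ref 4 -> HIT, frames=[1,4,5] (faults so far: 7)
  LRU total faults: 7
--- Optimal ---
  step 0: ref 5 -> FAULT, frames=[5,-,-] (faults so far: 1)
  step 1: ref 3 -> FAULT, frames=[5,3,-] (faults so far: 2)
  step 2: ref 3 -> HIT, frames=[5,3,-] (faults so far: 2)
  step 3: ref 4 -> FAULT, frames=[5,3,4] (faults so far: 3)
  step 4: ref 4 -> HIT, frames=[5,3,4] (faults so far: 3)
  step 5: ref 2 -> FAULT, evict 4, frames=[5,3,2] (faults so far: 4)
  step 6: ref 3 -> HIT, frames=[5,3,2] (faults so far: 4)
  step 7: ref 5 -> HIT, frames=[5,3,2] (faults so far: 4)
  step 8: ref 1 -> FAULT, evict 2, frames=[5,3,1] (faults so far: 5)
  step 9: ref 5 -> HIT, frames=[5,3,1] (faults so far: 5)
  step 10: ref 4 -> FAULT, evict 1, frames=[5,3,4] (faults so far: 6)
  step 11: ref 4 -> HIT, frames=[5,3,4] (faults so far: 6)
  step 12: ref 4 -> HIT, frames=[5,3,4] (faults so far: 6)
  step 13: ref 4 -> HIT, frames=[5,3,4] (faults so far: 6)
  Optimal total faults: 6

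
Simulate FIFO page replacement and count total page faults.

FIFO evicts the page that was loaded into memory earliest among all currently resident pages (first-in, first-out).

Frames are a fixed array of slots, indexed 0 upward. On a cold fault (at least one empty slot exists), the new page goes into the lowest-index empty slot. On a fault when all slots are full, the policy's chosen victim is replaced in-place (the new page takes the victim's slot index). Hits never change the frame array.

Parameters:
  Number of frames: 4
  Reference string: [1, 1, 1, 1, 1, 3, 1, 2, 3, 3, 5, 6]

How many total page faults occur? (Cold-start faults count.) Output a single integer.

Answer: 5

Derivation:
Step 0: ref 1 → FAULT, frames=[1,-,-,-]
Step 1: ref 1 → HIT, frames=[1,-,-,-]
Step 2: ref 1 → HIT, frames=[1,-,-,-]
Step 3: ref 1 → HIT, frames=[1,-,-,-]
Step 4: ref 1 → HIT, frames=[1,-,-,-]
Step 5: ref 3 → FAULT, frames=[1,3,-,-]
Step 6: ref 1 → HIT, frames=[1,3,-,-]
Step 7: ref 2 → FAULT, frames=[1,3,2,-]
Step 8: ref 3 → HIT, frames=[1,3,2,-]
Step 9: ref 3 → HIT, frames=[1,3,2,-]
Step 10: ref 5 → FAULT, frames=[1,3,2,5]
Step 11: ref 6 → FAULT (evict 1), frames=[6,3,2,5]
Total faults: 5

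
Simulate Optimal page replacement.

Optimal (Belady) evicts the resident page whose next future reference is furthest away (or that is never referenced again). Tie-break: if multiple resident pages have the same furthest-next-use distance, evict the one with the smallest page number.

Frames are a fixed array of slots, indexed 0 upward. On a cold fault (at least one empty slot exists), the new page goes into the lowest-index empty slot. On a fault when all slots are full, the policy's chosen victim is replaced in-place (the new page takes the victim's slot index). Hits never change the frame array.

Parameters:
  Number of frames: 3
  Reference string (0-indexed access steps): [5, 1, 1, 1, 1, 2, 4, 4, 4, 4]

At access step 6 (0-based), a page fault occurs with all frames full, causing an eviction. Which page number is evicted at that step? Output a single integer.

Step 0: ref 5 -> FAULT, frames=[5,-,-]
Step 1: ref 1 -> FAULT, frames=[5,1,-]
Step 2: ref 1 -> HIT, frames=[5,1,-]
Step 3: ref 1 -> HIT, frames=[5,1,-]
Step 4: ref 1 -> HIT, frames=[5,1,-]
Step 5: ref 2 -> FAULT, frames=[5,1,2]
Step 6: ref 4 -> FAULT, evict 1, frames=[5,4,2]
At step 6: evicted page 1

Answer: 1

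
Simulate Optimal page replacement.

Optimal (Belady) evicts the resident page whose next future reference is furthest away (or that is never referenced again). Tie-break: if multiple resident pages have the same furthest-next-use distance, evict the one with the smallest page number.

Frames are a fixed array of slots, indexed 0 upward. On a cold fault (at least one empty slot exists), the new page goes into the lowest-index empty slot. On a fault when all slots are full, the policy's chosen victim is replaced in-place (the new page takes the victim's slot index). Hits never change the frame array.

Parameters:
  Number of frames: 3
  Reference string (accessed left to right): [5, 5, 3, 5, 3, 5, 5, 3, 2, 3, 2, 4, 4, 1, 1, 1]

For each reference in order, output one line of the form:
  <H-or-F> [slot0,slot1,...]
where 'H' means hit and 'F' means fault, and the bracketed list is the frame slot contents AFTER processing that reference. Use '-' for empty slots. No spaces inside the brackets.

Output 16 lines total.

F [5,-,-]
H [5,-,-]
F [5,3,-]
H [5,3,-]
H [5,3,-]
H [5,3,-]
H [5,3,-]
H [5,3,-]
F [5,3,2]
H [5,3,2]
H [5,3,2]
F [5,3,4]
H [5,3,4]
F [5,1,4]
H [5,1,4]
H [5,1,4]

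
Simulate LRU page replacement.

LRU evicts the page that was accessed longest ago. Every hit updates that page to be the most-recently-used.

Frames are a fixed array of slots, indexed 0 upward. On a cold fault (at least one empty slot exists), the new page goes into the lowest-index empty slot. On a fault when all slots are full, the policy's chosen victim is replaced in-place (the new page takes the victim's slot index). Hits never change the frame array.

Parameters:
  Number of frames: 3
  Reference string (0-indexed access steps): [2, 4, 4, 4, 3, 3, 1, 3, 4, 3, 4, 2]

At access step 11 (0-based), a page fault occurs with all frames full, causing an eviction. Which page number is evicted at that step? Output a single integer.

Answer: 1

Derivation:
Step 0: ref 2 -> FAULT, frames=[2,-,-]
Step 1: ref 4 -> FAULT, frames=[2,4,-]
Step 2: ref 4 -> HIT, frames=[2,4,-]
Step 3: ref 4 -> HIT, frames=[2,4,-]
Step 4: ref 3 -> FAULT, frames=[2,4,3]
Step 5: ref 3 -> HIT, frames=[2,4,3]
Step 6: ref 1 -> FAULT, evict 2, frames=[1,4,3]
Step 7: ref 3 -> HIT, frames=[1,4,3]
Step 8: ref 4 -> HIT, frames=[1,4,3]
Step 9: ref 3 -> HIT, frames=[1,4,3]
Step 10: ref 4 -> HIT, frames=[1,4,3]
Step 11: ref 2 -> FAULT, evict 1, frames=[2,4,3]
At step 11: evicted page 1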